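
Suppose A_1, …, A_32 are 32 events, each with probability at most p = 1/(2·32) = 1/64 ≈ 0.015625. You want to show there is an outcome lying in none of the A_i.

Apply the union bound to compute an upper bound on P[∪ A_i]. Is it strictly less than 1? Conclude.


Union bound: P[∪_{i=1}^{32} A_i] ≤ Σ_i P[A_i] ≤ 32·p = 32·(1/64) = 1/2.
Numerically: 1/2 ≈ 0.500000.
Is 1/2 < 1? YES.
Since P[∪ A_i] ≤ 1/2 < 1, the complement has P[∩ A_i^c] ≥ 1 − 1/2 = 1/2 > 0, so some outcome avoids every A_i.

32·p = 1/2 ≈ 0.500000; existence CERTIFIED by the union bound.


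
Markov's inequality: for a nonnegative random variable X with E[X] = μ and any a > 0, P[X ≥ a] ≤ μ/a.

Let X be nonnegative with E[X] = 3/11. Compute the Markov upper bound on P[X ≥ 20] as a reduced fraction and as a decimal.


μ = E[X] = 3/11, a = 20.
Markov: P[X ≥ 20] ≤ μ/a = (3/11)/20 = 3/220.
Numerically: ≈ 0.0136.
(Since a = 20 > μ = 0.2727, the bound 3/220 is < 1 and informative.)

P[X ≥ 20] ≤ 3/220 ≈ 0.0136.


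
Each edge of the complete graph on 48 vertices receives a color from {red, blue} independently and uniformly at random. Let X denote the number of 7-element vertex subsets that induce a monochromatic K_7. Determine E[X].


Let X = Σ_S X_S over the C(48, 7) = 73629072 subsets S of size 7, where X_S = 1 if the K_7 on S is monochromatic.
For a fixed S, the K_7 on S has C(7, 2) = 21 edges. P[all 21 edges red] = (1/2)^21, and likewise for blue, so P[monochromatic] = 2·(1/2)^21 = 2^{1 − 21} = 1/1048576.
By linearity of expectation: E[X] = C(48, 7) · 2^{1 − 21} = 73629072 · 1/1048576 = 4601817/65536.
Numerically: E[X] ≈ 70.218.

E[X] = C(48,7)·2^(1−C(7,2)) = 4601817/65536 ≈ 70.218.


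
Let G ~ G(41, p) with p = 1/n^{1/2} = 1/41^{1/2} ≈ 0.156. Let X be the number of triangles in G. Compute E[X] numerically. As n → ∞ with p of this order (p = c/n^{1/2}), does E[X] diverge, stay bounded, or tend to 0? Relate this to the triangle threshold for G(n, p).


Number of potential triangles: C(41, 3) = 10660.
Each occurs with probability p³ ≈ (0.156)³ ≈ 3.80912e-03.
By linearity: E[X] = C(41, 3)·p³ ≈ 10660 · 3.80912e-03 ≈ 40.605.
Since α = 1/2 < 1, p = c/n^{1/2} ≫ 1/n is above the triangle threshold p ~ 1/n. Asymptotically E[X] ~ (c³/6)·n^{3(1−α)} = (1³/6)·n^{1.5} → ∞; triangles are abundant w.h.p.

E[X] ≈ 40.605; in regime p = Θ(1/n^{1/2}) E[X] diverges (above the triangle threshold p ~ 1/n).


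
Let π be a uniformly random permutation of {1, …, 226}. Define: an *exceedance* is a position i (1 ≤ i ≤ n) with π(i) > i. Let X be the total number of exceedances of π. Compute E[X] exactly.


Write X = Σ_{i=1}^{226} X_i, where X_i = 1_{π(i) > i}.
For each fixed i, π(i) is uniform over {1, …, 226} (marginal of a uniform permutation), so P[π(i) > i] = (n − i)/n. Summing: Σ_{i=1}^{226} (n − i)/n = (0 + 1 + … + 225)/226 = 226(226 − 1)/(2·226) = (226 − 1)/2.
Hence E[X] = Σ_{i=1}^{226} (226 − i)/226 = 225/2 ≈ 112.500000.

E[X] = 225/2 = 112.500000.


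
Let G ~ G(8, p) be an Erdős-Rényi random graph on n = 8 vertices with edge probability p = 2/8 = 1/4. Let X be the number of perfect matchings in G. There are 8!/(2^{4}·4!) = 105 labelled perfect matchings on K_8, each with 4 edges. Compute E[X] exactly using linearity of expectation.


K_8 has 8!/(2^{4}·4!) = 105 labelled perfect matchings.
For each such perfect matching H, let X_H = 1 if all 4 edges of H are present in G. Then P[X_H = 1] = p^{4} = (1/4)^{4} = 1/256.
Summing the indicators: E[X] = Σ_H E[X_H] = 105 · p^{4} = 105 · 1/256 = 105/256.
Numerically: E[X] ≈ 0.41016.

E[X] = 105 · (1/4)^{4} = 105/256 ≈ 0.41016.


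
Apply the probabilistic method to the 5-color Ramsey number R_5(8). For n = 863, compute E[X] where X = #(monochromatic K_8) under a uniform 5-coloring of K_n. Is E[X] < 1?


E[X] = C(863, 8) · 5^{1 − 28} = 7386423071602617757 · 5^{−27} = 7386423071602617757/7450580596923828125.
As a reduced fraction: E[X] = 7386423071602617757/7450580596923828125 ≈ 0.99139.
Is E[X] < 1? YES.
Since E[X] < 1, there exists a 5-coloring of K_{863} with no monochromatic K_8; hence R_5(8) > 863.

E[X] = 7386423071602617757/7450580596923828125 ≈ 0.99139; E[X] < 1, so R_5(8) > 863.


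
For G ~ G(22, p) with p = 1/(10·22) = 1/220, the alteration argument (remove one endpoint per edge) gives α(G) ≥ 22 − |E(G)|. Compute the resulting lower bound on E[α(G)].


E[|E(G)|] = C(22, 2)·p = 231 · (1/220) = 21/20.
E[α(G)] ≥ n − E[|E(G)|] = 22 − 21/20 = 419/20.
Numerically: ≈ 20.95000.
(This is only a lower bound; the true E[α(G)] may be larger.)

E[α(G)] ≥ 419/20 ≈ 20.95000.


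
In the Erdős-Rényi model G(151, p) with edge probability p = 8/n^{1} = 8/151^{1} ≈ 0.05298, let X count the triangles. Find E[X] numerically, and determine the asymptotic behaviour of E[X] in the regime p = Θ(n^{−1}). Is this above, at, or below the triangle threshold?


Number of potential triangles: C(151, 3) = 562475.
Each occurs with probability p³ ≈ (0.05298)³ ≈ 1.4870964e-04.
By linearity: E[X] = C(151, 3)·p³ ≈ 562475 · 1.4870964e-04 ≈ 83.64545.
Here α = 1, so p = 8/n is exactly at the triangle threshold p ~ 1/n. Asymptotically E[X] → c³/6 = 8³/6 = 256/3 ≈ 85.33333, a bounded constant. In this regime the triangle count is asymptotically Poisson(c³/6).

E[X] ≈ 83.64545; in regime p = Θ(1/n^{1}) E[X] stays bounded (at the triangle threshold p ~ 1/n).


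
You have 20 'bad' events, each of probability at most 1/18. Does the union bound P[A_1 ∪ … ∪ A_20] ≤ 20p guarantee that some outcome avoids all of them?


Union bound: P[∪_{i=1}^{20} A_i] ≤ Σ_i P[A_i] ≤ 20·p = 20·(1/18) = 10/9.
Numerically: 10/9 ≈ 1.11111.
Is 10/9 < 1? NO.
Since the bound 10/9 is ≥ 1, the union bound is uninformative here; it does NOT by itself certify existence.

20·p = 10/9 ≈ 1.11111; existence NOT certified by the union bound.


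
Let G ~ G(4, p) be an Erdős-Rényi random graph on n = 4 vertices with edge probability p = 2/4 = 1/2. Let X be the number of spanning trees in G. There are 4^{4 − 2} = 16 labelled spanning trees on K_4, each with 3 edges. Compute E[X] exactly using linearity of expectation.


K_4 has 4^{4 − 2} = 16 labelled spanning trees.
For each such spanning tree H, let X_H = 1 if all 3 edges of H are present in G. Then P[X_H = 1] = p^{3} = (1/2)^{3} = 1/8.
Summing the indicators: E[X] = Σ_H E[X_H] = 16 · p^{3} = 16 · 1/8 = 2.
Numerically: E[X] ≈ 2.

E[X] = 16 · (1/2)^{3} = 2 ≈ 2.


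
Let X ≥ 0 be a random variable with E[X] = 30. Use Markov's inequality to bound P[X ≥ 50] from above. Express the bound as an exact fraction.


μ = E[X] = 30, a = 50.
Markov: P[X ≥ 50] ≤ μ/a = (30)/50 = 3/5.
Numerically: ≈ 0.6000.
(Since a = 50 > μ = 30.0000, the bound 3/5 is < 1 and informative.)

P[X ≥ 50] ≤ 3/5 ≈ 0.6000.


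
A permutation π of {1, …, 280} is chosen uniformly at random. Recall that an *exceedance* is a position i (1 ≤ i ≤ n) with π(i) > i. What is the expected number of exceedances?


Write X = Σ_{i=1}^{280} X_i, where X_i = 1_{π(i) > i}.
For each fixed i, π(i) is uniform over {1, …, 280} (marginal of a uniform permutation), so P[π(i) > i] = (n − i)/n. Summing: Σ_{i=1}^{280} (n − i)/n = (0 + 1 + … + 279)/280 = 280(280 − 1)/(2·280) = (280 − 1)/2.
Hence E[X] = Σ_{i=1}^{280} (280 − i)/280 = 279/2 ≈ 139.500.

E[X] = 279/2 = 139.500.


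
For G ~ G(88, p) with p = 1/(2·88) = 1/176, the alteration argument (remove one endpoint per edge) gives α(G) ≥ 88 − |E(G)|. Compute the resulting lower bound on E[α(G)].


E[|E(G)|] = C(88, 2)·p = 3828 · (1/176) = 87/4.
E[α(G)] ≥ n − E[|E(G)|] = 88 − 87/4 = 265/4.
Numerically: ≈ 66.250.
(This is only a lower bound; the true E[α(G)] may be larger.)

E[α(G)] ≥ 265/4 ≈ 66.250.


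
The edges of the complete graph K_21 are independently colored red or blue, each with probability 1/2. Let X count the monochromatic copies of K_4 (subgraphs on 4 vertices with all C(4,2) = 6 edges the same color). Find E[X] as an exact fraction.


Let X = Σ_S X_S over the C(21, 4) = 5985 subsets S of size 4, where X_S = 1 if the K_4 on S is monochromatic.
For a fixed S, the K_4 on S has C(4, 2) = 6 edges. P[all 6 edges red] = (1/2)^6, and likewise for blue, so P[monochromatic] = 2·(1/2)^6 = 2^{1 − 6} = 1/32.
By linearity of expectation: E[X] = C(21, 4) · 2^{1 − 6} = 5985 · 1/32 = 5985/32.
Numerically: E[X] ≈ 187.0312.

E[X] = C(21,4)·2^(1−C(4,2)) = 5985/32 ≈ 187.0312.


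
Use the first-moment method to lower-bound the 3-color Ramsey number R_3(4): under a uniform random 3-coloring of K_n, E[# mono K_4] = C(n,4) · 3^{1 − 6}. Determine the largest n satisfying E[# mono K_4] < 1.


We need C(n, 4) · 3^{1 − 6} < 1, i.e. C(n, 4) < 3^{6 − 1} = 243.
Check values of n near the boundary:
  n = 4: C(4, 4) = 1; 1 < 243? YES
  n = 5: C(5, 4) = 5; 5 < 243? YES
  n = 6: C(6, 4) = 15; 15 < 243? YES
  n = 7: C(7, 4) = 35; 35 < 243? YES
  n = 8: C(8, 4) = 70; 70 < 243? YES
  n = 9: C(9, 4) = 126; 126 < 243? YES
  n = 10: C(10, 4) = 210; 210 < 243? YES
  n = 11: C(11, 4) = 330; 330 < 243? NO
  n = 12: C(12, 4) = 495; 495 < 243? NO
The largest n with C(n, 4) < 243 is n = 10 (where E[X] = 70/81 ≈ 0.8641975). Hence R_3(4) > 10, i.e. R_3(4) ≥ 11.

Largest n = 10; hence R_3(4) > 10.


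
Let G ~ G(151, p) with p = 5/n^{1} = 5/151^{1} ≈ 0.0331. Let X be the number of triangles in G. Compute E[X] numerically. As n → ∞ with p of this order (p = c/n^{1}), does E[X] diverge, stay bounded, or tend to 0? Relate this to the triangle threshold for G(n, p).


Number of potential triangles: C(151, 3) = 562475.
Each occurs with probability p³ ≈ (0.0331)³ ≈ 3.63061e-05.
By linearity: E[X] = C(151, 3)·p³ ≈ 562475 · 3.63061e-05 ≈ 20.421.
Here α = 1, so p = 5/n is exactly at the triangle threshold p ~ 1/n. Asymptotically E[X] → c³/6 = 5³/6 = 125/6 ≈ 20.833, a bounded constant. In this regime the triangle count is asymptotically Poisson(c³/6).

E[X] ≈ 20.421; in regime p = Θ(1/n^{1}) E[X] stays bounded (at the triangle threshold p ~ 1/n).


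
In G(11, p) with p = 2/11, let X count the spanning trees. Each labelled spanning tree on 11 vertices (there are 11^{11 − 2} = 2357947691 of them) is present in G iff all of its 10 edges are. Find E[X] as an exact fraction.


K_11 has 11^{11 − 2} = 2357947691 labelled spanning trees.
For each such spanning tree H, let X_H = 1 if all 10 edges of H are present in G. Then P[X_H = 1] = p^{10} = (2/11)^{10} = 1024/25937424601.
By linearity: E[X] = Σ_H E[X_H] = 2357947691 · p^{10} = 2357947691 · 1024/25937424601 = 1024/11.
Numerically: E[X] ≈ 93.09.

E[X] = 2357947691 · (2/11)^{10} = 1024/11 ≈ 93.09.


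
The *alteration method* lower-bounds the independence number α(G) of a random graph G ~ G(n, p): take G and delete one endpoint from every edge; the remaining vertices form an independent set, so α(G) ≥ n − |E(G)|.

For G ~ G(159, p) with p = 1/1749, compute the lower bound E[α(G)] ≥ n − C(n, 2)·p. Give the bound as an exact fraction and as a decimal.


E[|E(G)|] = C(159, 2)·p = 12561 · (1/1749) = 79/11.
E[α(G)] ≥ n − E[|E(G)|] = 159 − 79/11 = 1670/11.
Numerically: ≈ 151.818182.
(This is only a lower bound; the true E[α(G)] may be larger.)

E[α(G)] ≥ 1670/11 ≈ 151.818182.


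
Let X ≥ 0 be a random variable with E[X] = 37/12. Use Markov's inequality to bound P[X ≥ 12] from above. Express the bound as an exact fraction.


μ = E[X] = 37/12, a = 12.
Markov: P[X ≥ 12] ≤ μ/a = (37/12)/12 = 37/144.
Numerically: ≈ 0.256944.
(Since a = 12 > μ = 3.083333, the bound 37/144 is < 1 and informative.)

P[X ≥ 12] ≤ 37/144 ≈ 0.256944.


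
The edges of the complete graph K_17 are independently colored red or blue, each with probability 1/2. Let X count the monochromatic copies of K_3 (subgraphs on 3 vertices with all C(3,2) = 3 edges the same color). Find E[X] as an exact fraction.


Let X = Σ_S X_S over the C(17, 3) = 680 subsets S of size 3, where X_S = 1 if the K_3 on S is monochromatic.
For a fixed S, the K_3 on S has C(3, 2) = 3 edges. P[all 3 edges red] = (1/2)^3, and likewise for blue, so P[monochromatic] = 2·(1/2)^3 = 2^{1 − 3} = 1/4.
Summing: E[X] = C(17, 3) · 2^{1 − 3} = 680 · 1/4 = 170.
Numerically: E[X] ≈ 170.000000.

E[X] = C(17,3)·2^(1−C(3,2)) = 170 ≈ 170.000000.


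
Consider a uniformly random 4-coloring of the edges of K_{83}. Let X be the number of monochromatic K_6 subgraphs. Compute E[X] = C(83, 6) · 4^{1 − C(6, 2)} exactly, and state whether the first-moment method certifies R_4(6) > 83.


E[X] = C(83, 6) · 4^{1 − 15} = 377447148 · 4^{−14} = 377447148/268435456.
As a reduced fraction: E[X] = 94361787/67108864 ≈ 1.406.
Is E[X] < 1? NO.
Since E[X] ≥ 1, the first-moment bound is inconclusive at n = 83; it does NOT by itself certify R_4(6) > 83.

E[X] = 94361787/67108864 ≈ 1.406; E[X] ≥ 1; first-moment method inconclusive here.


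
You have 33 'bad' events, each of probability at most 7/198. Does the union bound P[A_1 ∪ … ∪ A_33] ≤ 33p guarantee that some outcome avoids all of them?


Union bound: P[∪_{i=1}^{33} A_i] ≤ Σ_i P[A_i] ≤ 33·p = 33·(7/198) = 7/6.
Numerically: 7/6 ≈ 1.16667.
Is 7/6 < 1? NO.
Since the bound 7/6 is ≥ 1, the union bound is uninformative here; it does NOT by itself certify existence.

33·p = 7/6 ≈ 1.16667; existence NOT certified by the union bound.


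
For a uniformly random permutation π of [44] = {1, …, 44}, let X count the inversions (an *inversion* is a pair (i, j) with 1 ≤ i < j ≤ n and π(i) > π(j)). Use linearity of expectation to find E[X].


Write X = Σ X_I over the C(44, 2) = 946 pairs i < j, with X_I the indicator of one inversion.
There are 946 indicators.
For each fixed pair i < j, the values π(i) and π(j) are two distinct elements of {1, …, 44} in uniformly random order; by symmetry P[π(i) > π(j)] = 1/2.
By linearity: E[X] = 946 · (1/2) = C(44, 2) · (1/2) = 946/2 = 473 ≈ 473.000.

E[X] = 473 = 473.000.


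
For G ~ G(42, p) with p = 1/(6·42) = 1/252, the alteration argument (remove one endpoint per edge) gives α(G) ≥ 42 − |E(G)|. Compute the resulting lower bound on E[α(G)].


E[|E(G)|] = C(42, 2)·p = 861 · (1/252) = 41/12.
E[α(G)] ≥ n − E[|E(G)|] = 42 − 41/12 = 463/12.
Numerically: ≈ 38.5833.
(This is only a lower bound; the true E[α(G)] may be larger.)

E[α(G)] ≥ 463/12 ≈ 38.5833.


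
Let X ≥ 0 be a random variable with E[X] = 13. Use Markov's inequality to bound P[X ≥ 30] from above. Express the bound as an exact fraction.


μ = E[X] = 13, a = 30.
Markov: P[X ≥ 30] ≤ μ/a = (13)/30 = 13/30.
Numerically: ≈ 0.433333.
(Since a = 30 > μ = 13.000000, the bound 13/30 is < 1 and informative.)

P[X ≥ 30] ≤ 13/30 ≈ 0.433333.


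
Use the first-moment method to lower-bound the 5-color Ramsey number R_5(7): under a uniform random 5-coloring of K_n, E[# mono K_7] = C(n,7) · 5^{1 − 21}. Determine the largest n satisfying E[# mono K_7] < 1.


We need C(n, 7) · 5^{1 − 21} < 1, i.e. C(n, 7) < 5^{21 − 1} = 95367431640625.
Check values of n near the boundary:
  n = 332: C(332, 7) = 82772214646616; 82772214646616 < 95367431640625? YES
  n = 333: C(333, 7) = 84549532139028; 84549532139028 < 95367431640625? YES
  n = 334: C(334, 7) = 86359460961576; 86359460961576 < 95367431640625? YES
  n = 335: C(335, 7) = 88202498238195; 88202498238195 < 95367431640625? YES
  n = 336: C(336, 7) = 90079147136880; 90079147136880 < 95367431640625? YES
  n = 337: C(337, 7) = 91989916924632; 91989916924632 < 95367431640625? YES
  n = 338: C(338, 7) = 93935323022736; 93935323022736 < 95367431640625? YES
  n = 339: C(339, 7) = 95915887062372; 95915887062372 < 95367431640625? NO
  n = 340: C(340, 7) = 97932136940560; 97932136940560 < 95367431640625? NO
The largest n with C(n, 7) < 95367431640625 is n = 338 (where E[X] = 93935323022736/95367431640625 ≈ 0.9849833). Hence R_5(7) > 338, i.e. R_5(7) ≥ 339.

Largest n = 338; hence R_5(7) > 338.


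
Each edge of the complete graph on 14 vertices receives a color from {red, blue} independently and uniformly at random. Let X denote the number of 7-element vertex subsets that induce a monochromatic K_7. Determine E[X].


Let X = Σ_S X_S over the C(14, 7) = 3432 subsets S of size 7, where X_S = 1 if the K_7 on S is monochromatic.
For a fixed S, the K_7 on S has C(7, 2) = 21 edges. P[all 21 edges red] = (1/2)^21, and likewise for blue, so P[monochromatic] = 2·(1/2)^21 = 2^{1 − 21} = 1/1048576.
By linearity of expectation: E[X] = C(14, 7) · 2^{1 − 21} = 3432 · 1/1048576 = 429/131072.
Numerically: E[X] ≈ 0.003273.

E[X] = C(14,7)·2^(1−C(7,2)) = 429/131072 ≈ 0.003273.


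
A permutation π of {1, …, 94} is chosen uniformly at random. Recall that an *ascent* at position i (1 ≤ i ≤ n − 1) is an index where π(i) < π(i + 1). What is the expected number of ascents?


Write X = Σ X_I over i = 1, …, 93, with X_I the indicator of one ascent.
There are 93 indicators.
For each fixed i, the pair (π(i), π(i+1)) is a uniformly random ordered pair of distinct values from {1, …, 94}; by symmetry P[π(i) < π(i+1)] = 1/2.
By linearity: E[X] = 93 · (1/2) = (94 − 1) · (1/2) = 93/2 ≈ 46.500000.

E[X] = 93/2 = 46.500000.


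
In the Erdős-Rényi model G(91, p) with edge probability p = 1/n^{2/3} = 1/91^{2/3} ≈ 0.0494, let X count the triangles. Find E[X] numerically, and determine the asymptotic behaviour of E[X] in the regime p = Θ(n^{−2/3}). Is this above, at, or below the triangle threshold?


Number of potential triangles: C(91, 3) = 121485.
Each occurs with probability p³ ≈ (0.0494)³ ≈ 1.20758e-04.
By linearity: E[X] = C(91, 3)·p³ ≈ 121485 · 1.20758e-04 ≈ 14.670.
Since α = 2/3 < 1, p = c/n^{2/3} ≫ 1/n is above the triangle threshold p ~ 1/n. Asymptotically E[X] ~ (c³/6)·n^{3(1−α)} = (1³/6)·n^{1} → ∞; triangles are abundant w.h.p.

E[X] ≈ 14.670; in regime p = Θ(1/n^{2/3}) E[X] diverges (above the triangle threshold p ~ 1/n).


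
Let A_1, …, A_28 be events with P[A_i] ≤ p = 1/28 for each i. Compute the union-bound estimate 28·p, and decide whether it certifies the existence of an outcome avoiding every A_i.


Union bound: P[∪_{i=1}^{28} A_i] ≤ Σ_i P[A_i] ≤ 28·p = 28·(1/28) = 1.
Numerically: 1 ≈ 1.0000.
Is 1 < 1? NO.
Since the bound 1 is ≥ 1, the union bound is uninformative here; it does NOT by itself certify existence.

28·p = 1 ≈ 1.0000; existence NOT certified by the union bound.


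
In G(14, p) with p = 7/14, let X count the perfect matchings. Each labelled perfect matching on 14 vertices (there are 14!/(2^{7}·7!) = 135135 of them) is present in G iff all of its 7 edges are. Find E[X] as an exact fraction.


K_14 has 14!/(2^{7}·7!) = 135135 labelled perfect matchings.
For each such perfect matching H, let X_H = 1 if all 7 edges of H are present in G. Then P[X_H = 1] = p^{7} = (1/2)^{7} = 1/128.
By linearity of expectation: E[X] = Σ_H E[X_H] = 135135 · p^{7} = 135135 · 1/128 = 135135/128.
Numerically: E[X] ≈ 1055.7.

E[X] = 135135 · (1/2)^{7} = 135135/128 ≈ 1055.7.


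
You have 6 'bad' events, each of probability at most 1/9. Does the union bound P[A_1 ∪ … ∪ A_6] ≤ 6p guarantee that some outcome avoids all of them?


Union bound: P[∪_{i=1}^{6} A_i] ≤ Σ_i P[A_i] ≤ 6·p = 6·(1/9) = 2/3.
Numerically: 2/3 ≈ 0.6667.
Is 2/3 < 1? YES.
Since P[∪ A_i] ≤ 2/3 < 1, the complement has P[∩ A_i^c] ≥ 1 − 2/3 = 1/3 > 0, so some outcome avoids every A_i.

6·p = 2/3 ≈ 0.6667; existence CERTIFIED by the union bound.


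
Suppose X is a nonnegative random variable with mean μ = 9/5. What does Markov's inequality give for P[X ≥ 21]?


μ = E[X] = 9/5, a = 21.
Markov: P[X ≥ 21] ≤ μ/a = (9/5)/21 = 3/35.
Numerically: ≈ 0.085714.
(Since a = 21 > μ = 1.800000, the bound 3/35 is < 1 and informative.)

P[X ≥ 21] ≤ 3/35 ≈ 0.085714.


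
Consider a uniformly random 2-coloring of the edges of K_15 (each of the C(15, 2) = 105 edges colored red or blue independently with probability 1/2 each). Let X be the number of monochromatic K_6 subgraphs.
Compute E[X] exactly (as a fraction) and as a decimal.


Let X = Σ_S X_S over the C(15, 6) = 5005 subsets S of size 6, where X_S = 1 if the K_6 on S is monochromatic.
For a fixed S, the K_6 on S has C(6, 2) = 15 edges. P[all 15 edges red] = (1/2)^15, and likewise for blue, so P[monochromatic] = 2·(1/2)^15 = 2^{1 − 15} = 1/16384.
Summing: E[X] = C(15, 6) · 2^{1 − 15} = 5005 · 1/16384 = 5005/16384.
Numerically: E[X] ≈ 0.3055.

E[X] = C(15,6)·2^(1−C(6,2)) = 5005/16384 ≈ 0.3055.


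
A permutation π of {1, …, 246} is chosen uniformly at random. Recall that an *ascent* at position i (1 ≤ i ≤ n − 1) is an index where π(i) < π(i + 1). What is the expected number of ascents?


Write X = Σ X_I over i = 1, …, 245, with X_I the indicator of one ascent.
There are 245 indicators.
For each fixed i, the pair (π(i), π(i+1)) is a uniformly random ordered pair of distinct values from {1, …, 246}; by symmetry P[π(i) < π(i+1)] = 1/2.
By linearity: E[X] = 245 · (1/2) = (246 − 1) · (1/2) = 245/2 ≈ 122.500000.

E[X] = 245/2 = 122.500000.


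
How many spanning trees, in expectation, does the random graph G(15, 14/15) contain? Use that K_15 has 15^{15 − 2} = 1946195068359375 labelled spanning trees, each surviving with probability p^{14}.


K_15 has 15^{15 − 2} = 1946195068359375 labelled spanning trees.
For each such spanning tree H, let X_H = 1 if all 14 edges of H are present in G. Then P[X_H = 1] = p^{14} = (14/15)^{14} = 11112006825558016/29192926025390625.
Summing the indicators: E[X] = Σ_H E[X_H] = 1946195068359375 · p^{14} = 1946195068359375 · 11112006825558016/29192926025390625 = 11112006825558016/15.
Numerically: E[X] ≈ 7.408e+14.

E[X] = 1946195068359375 · (14/15)^{14} = 11112006825558016/15 ≈ 7.408e+14.


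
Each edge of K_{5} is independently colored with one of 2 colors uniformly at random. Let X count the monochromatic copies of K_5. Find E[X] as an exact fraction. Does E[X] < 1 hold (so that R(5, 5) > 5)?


E[X] = C(5, 5) · 2^{1 − 10} = 1 · 2^{−9} = 1/512.
As a reduced fraction: E[X] = 1/512 ≈ 0.001953.
Is E[X] < 1? YES.
Since E[X] < 1, there exists a 2-coloring of K_{5} with no monochromatic K_5; hence R(5, 5) > 5.

E[X] = 1/512 ≈ 0.001953; E[X] < 1, so R(5, 5) > 5.


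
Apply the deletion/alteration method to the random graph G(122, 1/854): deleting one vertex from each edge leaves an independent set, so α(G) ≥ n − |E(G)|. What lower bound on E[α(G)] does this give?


E[|E(G)|] = C(122, 2)·p = 7381 · (1/854) = 121/14.
E[α(G)] ≥ n − E[|E(G)|] = 122 − 121/14 = 1587/14.
Numerically: ≈ 113.35714.
(This is only a lower bound; the true E[α(G)] may be larger.)

E[α(G)] ≥ 1587/14 ≈ 113.35714.


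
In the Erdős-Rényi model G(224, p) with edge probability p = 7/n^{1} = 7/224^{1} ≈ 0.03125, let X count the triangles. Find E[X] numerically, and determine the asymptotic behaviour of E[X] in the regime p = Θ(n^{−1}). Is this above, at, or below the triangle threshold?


Number of potential triangles: C(224, 3) = 1848224.
Each occurs with probability p³ ≈ (0.03125)³ ≈ 3.0517578e-05.
By linearity: E[X] = C(224, 3)·p³ ≈ 1848224 · 3.0517578e-05 ≈ 56.40332.
Here α = 1, so p = 7/n is exactly at the triangle threshold p ~ 1/n. Asymptotically E[X] → c³/6 = 7³/6 = 343/6 ≈ 57.16667, a bounded constant. In this regime the triangle count is asymptotically Poisson(c³/6).

E[X] ≈ 56.40332; in regime p = Θ(1/n^{1}) E[X] stays bounded (at the triangle threshold p ~ 1/n).


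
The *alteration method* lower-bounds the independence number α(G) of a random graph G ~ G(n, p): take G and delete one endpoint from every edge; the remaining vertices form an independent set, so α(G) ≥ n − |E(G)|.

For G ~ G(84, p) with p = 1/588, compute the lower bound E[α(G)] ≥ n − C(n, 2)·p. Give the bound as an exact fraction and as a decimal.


E[|E(G)|] = C(84, 2)·p = 3486 · (1/588) = 83/14.
E[α(G)] ≥ n − E[|E(G)|] = 84 − 83/14 = 1093/14.
Numerically: ≈ 78.071.
(This is only a lower bound; the true E[α(G)] may be larger.)

E[α(G)] ≥ 1093/14 ≈ 78.071.


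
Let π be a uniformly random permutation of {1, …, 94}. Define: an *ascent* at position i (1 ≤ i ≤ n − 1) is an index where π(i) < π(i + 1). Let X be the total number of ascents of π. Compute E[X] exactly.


Write X = Σ X_I over i = 1, …, 93, with X_I the indicator of one ascent.
There are 93 indicators.
For each fixed i, the pair (π(i), π(i+1)) is a uniformly random ordered pair of distinct values from {1, …, 94}; by symmetry P[π(i) < π(i+1)] = 1/2.
By linearity: E[X] = 93 · (1/2) = (94 − 1) · (1/2) = 93/2 ≈ 46.50000.

E[X] = 93/2 = 46.50000.


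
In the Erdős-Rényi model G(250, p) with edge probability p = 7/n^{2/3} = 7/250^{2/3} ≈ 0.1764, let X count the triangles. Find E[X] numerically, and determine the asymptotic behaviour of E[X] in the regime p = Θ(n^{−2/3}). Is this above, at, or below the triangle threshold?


Number of potential triangles: C(250, 3) = 2573000.
Each occurs with probability p³ ≈ (0.1764)³ ≈ 5.488000e-03.
By linearity: E[X] = C(250, 3)·p³ ≈ 2573000 · 5.488000e-03 ≈ 14120.6240.
Since α = 2/3 < 1, p = c/n^{2/3} ≫ 1/n is above the triangle threshold p ~ 1/n. Asymptotically E[X] ~ (c³/6)·n^{3(1−α)} = (7³/6)·n^{1} → ∞; triangles are abundant w.h.p.

E[X] ≈ 14120.6240; in regime p = Θ(1/n^{2/3}) E[X] diverges (above the triangle threshold p ~ 1/n).


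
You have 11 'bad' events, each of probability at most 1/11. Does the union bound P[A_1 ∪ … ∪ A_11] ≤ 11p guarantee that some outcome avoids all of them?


Union bound: P[∪_{i=1}^{11} A_i] ≤ Σ_i P[A_i] ≤ 11·p = 11·(1/11) = 1.
Numerically: 1 ≈ 1.0000.
Is 1 < 1? NO.
Since the bound 1 is ≥ 1, the union bound is uninformative here; it does NOT by itself certify existence.

11·p = 1 ≈ 1.0000; existence NOT certified by the union bound.


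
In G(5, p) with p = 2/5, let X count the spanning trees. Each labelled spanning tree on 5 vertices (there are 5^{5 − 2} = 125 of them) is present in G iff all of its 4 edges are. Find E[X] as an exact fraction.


K_5 has 5^{5 − 2} = 125 labelled spanning trees.
For each such spanning tree H, let X_H = 1 if all 4 edges of H are present in G. Then P[X_H = 1] = p^{4} = (2/5)^{4} = 16/625.
By linearity of expectation: E[X] = Σ_H E[X_H] = 125 · p^{4} = 125 · 16/625 = 16/5.
Numerically: E[X] ≈ 3.2.

E[X] = 125 · (2/5)^{4} = 16/5 ≈ 3.2.


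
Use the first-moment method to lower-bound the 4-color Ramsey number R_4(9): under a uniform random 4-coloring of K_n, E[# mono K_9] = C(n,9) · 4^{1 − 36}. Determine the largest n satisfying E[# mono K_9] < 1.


We need C(n, 9) · 4^{1 − 36} < 1, i.e. C(n, 9) < 4^{36 − 1} = 1180591620717411303424.
Check values of n near the boundary:
  n = 913: C(913, 9) = 1167605542753639808390; 1167605542753639808390 < 1180591620717411303424? YES
  n = 914: C(914, 9) = 1179217089587653905932; 1179217089587653905932 < 1180591620717411303424? YES
  n = 915: C(915, 9) = 1190931166636537885130; 1190931166636537885130 < 1180591620717411303424? NO
  n = 916: C(916, 9) = 1202748565202942340440; 1202748565202942340440 < 1180591620717411303424? NO
  n = 917: C(917, 9) = 1214670081818390006810; 1214670081818390006810 < 1180591620717411303424? NO
The largest n with C(n, 9) < 1180591620717411303424 is n = 914 (where E[X] = 294804272396913476483/295147905179352825856 ≈ 0.9988). Hence R_4(9) > 914, i.e. R_4(9) ≥ 915.

Largest n = 914; hence R_4(9) > 914.


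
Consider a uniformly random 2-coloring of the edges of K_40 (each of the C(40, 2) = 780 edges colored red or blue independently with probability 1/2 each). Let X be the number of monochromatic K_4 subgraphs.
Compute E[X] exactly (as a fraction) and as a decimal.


Let X = Σ_S X_S over the C(40, 4) = 91390 subsets S of size 4, where X_S = 1 if the K_4 on S is monochromatic.
For a fixed S, the K_4 on S has C(4, 2) = 6 edges. P[all 6 edges red] = (1/2)^6, and likewise for blue, so P[monochromatic] = 2·(1/2)^6 = 2^{1 − 6} = 1/32.
By linearity: E[X] = C(40, 4) · 2^{1 − 6} = 91390 · 1/32 = 45695/16.
Numerically: E[X] ≈ 2855.93750.

E[X] = C(40,4)·2^(1−C(4,2)) = 45695/16 ≈ 2855.93750.


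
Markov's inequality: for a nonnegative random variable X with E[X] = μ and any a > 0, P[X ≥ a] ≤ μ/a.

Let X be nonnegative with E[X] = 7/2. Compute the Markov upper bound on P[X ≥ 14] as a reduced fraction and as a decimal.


μ = E[X] = 7/2, a = 14.
Markov: P[X ≥ 14] ≤ μ/a = (7/2)/14 = 1/4.
Numerically: ≈ 0.2500.
(Since a = 14 > μ = 3.5000, the bound 1/4 is < 1 and informative.)

P[X ≥ 14] ≤ 1/4 ≈ 0.2500.


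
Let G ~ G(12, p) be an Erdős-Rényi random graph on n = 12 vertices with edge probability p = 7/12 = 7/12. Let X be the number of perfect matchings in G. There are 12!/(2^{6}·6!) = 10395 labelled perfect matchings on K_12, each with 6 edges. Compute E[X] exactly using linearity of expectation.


K_12 has 12!/(2^{6}·6!) = 10395 labelled perfect matchings.
For each such perfect matching H, let X_H = 1 if all 6 edges of H are present in G. Then P[X_H = 1] = p^{6} = (7/12)^{6} = 117649/2985984.
Summing the indicators: E[X] = Σ_H E[X_H] = 10395 · p^{6} = 10395 · 117649/2985984 = 45294865/110592.
Numerically: E[X] ≈ 410.

E[X] = 10395 · (7/12)^{6} = 45294865/110592 ≈ 410.


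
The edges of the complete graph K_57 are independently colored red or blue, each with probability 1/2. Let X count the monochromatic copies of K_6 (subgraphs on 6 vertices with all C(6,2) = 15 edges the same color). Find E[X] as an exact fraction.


Let X = Σ_S X_S over the C(57, 6) = 36288252 subsets S of size 6, where X_S = 1 if the K_6 on S is monochromatic.
For a fixed S, the K_6 on S has C(6, 2) = 15 edges. P[all 15 edges red] = (1/2)^15, and likewise for blue, so P[monochromatic] = 2·(1/2)^15 = 2^{1 − 15} = 1/16384.
Summing: E[X] = C(57, 6) · 2^{1 − 15} = 36288252 · 1/16384 = 9072063/4096.
Numerically: E[X] ≈ 2214.85913.

E[X] = C(57,6)·2^(1−C(6,2)) = 9072063/4096 ≈ 2214.85913.


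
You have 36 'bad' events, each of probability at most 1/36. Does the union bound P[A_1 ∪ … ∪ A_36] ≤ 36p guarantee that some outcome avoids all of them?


Union bound: P[∪_{i=1}^{36} A_i] ≤ Σ_i P[A_i] ≤ 36·p = 36·(1/36) = 1.
Numerically: 1 ≈ 1.0000000.
Is 1 < 1? NO.
Since the bound 1 is ≥ 1, the union bound is uninformative here; it does NOT by itself certify existence.

36·p = 1 ≈ 1.0000000; existence NOT certified by the union bound.


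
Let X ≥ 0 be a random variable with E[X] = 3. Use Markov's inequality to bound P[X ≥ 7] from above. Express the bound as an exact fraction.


μ = E[X] = 3, a = 7.
Markov: P[X ≥ 7] ≤ μ/a = (3)/7 = 3/7.
Numerically: ≈ 0.42857.
(Since a = 7 > μ = 3.00000, the bound 3/7 is < 1 and informative.)

P[X ≥ 7] ≤ 3/7 ≈ 0.42857.


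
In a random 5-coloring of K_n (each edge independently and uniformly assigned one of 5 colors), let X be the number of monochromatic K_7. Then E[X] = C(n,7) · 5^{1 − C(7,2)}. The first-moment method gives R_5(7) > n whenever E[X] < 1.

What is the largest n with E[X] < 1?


We need C(n, 7) · 5^{1 − 21} < 1, i.e. C(n, 7) < 5^{21 − 1} = 95367431640625.
Check values of n near the boundary:
  n = 335: C(335, 7) = 88202498238195; 88202498238195 < 95367431640625? YES
  n = 336: C(336, 7) = 90079147136880; 90079147136880 < 95367431640625? YES
  n = 337: C(337, 7) = 91989916924632; 91989916924632 < 95367431640625? YES
  n = 338: C(338, 7) = 93935323022736; 93935323022736 < 95367431640625? YES
  n = 339: C(339, 7) = 95915887062372; 95915887062372 < 95367431640625? NO
The largest n with C(n, 7) < 95367431640625 is n = 338 (where E[X] = 93935323022736/95367431640625 ≈ 0.9850). Hence R_5(7) > 338, i.e. R_5(7) ≥ 339.

Largest n = 338; hence R_5(7) > 338.


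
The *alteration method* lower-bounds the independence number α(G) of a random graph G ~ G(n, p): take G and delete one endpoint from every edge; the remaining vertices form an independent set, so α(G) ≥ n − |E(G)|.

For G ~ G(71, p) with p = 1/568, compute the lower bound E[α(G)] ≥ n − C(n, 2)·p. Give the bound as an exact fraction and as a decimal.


E[|E(G)|] = C(71, 2)·p = 2485 · (1/568) = 35/8.
E[α(G)] ≥ n − E[|E(G)|] = 71 − 35/8 = 533/8.
Numerically: ≈ 66.625000.
(This is only a lower bound; the true E[α(G)] may be larger.)

E[α(G)] ≥ 533/8 ≈ 66.625000.


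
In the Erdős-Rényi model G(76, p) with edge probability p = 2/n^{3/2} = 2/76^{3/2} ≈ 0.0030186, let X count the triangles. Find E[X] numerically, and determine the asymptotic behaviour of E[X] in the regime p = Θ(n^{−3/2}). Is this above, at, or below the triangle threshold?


Number of potential triangles: C(76, 3) = 70300.
Each occurs with probability p³ ≈ (0.0030186)³ ≈ 2.7506088e-08.
By linearity: E[X] = C(76, 3)·p³ ≈ 70300 · 2.7506088e-08 ≈ 0.00193.
Since α = 3/2 > 1, p = c/n^{3/2} = o(1/n) is below the triangle threshold p ~ 1/n. Asymptotically E[X] ~ (c³/6)·n^{3(1−α)} = (2³/6)·n^{-1.5} → 0, so by Markov's inequality G has no triangles w.h.p.

E[X] ≈ 0.00193; in regime p = Θ(1/n^{3/2}) E[X] tends to 0 (below the triangle threshold p ~ 1/n).


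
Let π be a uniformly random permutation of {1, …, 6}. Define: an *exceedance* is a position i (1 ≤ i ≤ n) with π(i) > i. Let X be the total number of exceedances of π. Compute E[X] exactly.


Write X = Σ_{i=1}^{6} X_i, where X_i = 1_{π(i) > i}.
For each fixed i, π(i) is uniform over {1, …, 6} (marginal of a uniform permutation), so P[π(i) > i] = (n − i)/n. Summing: Σ_{i=1}^{6} (n − i)/n = (0 + 1 + … + 5)/6 = 6(6 − 1)/(2·6) = (6 − 1)/2.
Hence E[X] = Σ_{i=1}^{6} (6 − i)/6 = 5/2 ≈ 2.5000.

E[X] = 5/2 = 2.5000.


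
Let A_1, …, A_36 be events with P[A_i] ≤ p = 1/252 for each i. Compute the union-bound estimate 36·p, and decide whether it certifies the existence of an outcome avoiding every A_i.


Union bound: P[∪_{i=1}^{36} A_i] ≤ Σ_i P[A_i] ≤ 36·p = 36·(1/252) = 1/7.
Numerically: 1/7 ≈ 0.143.
Is 1/7 < 1? YES.
Since P[∪ A_i] ≤ 1/7 < 1, the complement has P[∩ A_i^c] ≥ 1 − 1/7 = 6/7 > 0, so some outcome avoids every A_i.

36·p = 1/7 ≈ 0.143; existence CERTIFIED by the union bound.


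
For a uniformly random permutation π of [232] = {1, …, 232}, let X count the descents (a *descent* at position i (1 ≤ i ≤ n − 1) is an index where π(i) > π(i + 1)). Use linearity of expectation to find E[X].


Write X = Σ X_I over i = 1, …, 231, with X_I the indicator of one descent.
There are 231 indicators.
For each fixed i, the pair (π(i), π(i+1)) is a uniformly random ordered pair of distinct values from {1, …, 232}; by symmetry P[π(i) > π(i+1)] = 1/2.
By linearity: E[X] = 231 · (1/2) = (232 − 1) · (1/2) = 231/2 ≈ 115.500000.

E[X] = 231/2 = 115.500000.


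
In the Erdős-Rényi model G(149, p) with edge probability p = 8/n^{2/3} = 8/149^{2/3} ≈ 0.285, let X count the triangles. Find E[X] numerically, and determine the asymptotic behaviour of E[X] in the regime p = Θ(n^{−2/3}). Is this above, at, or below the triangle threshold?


Number of potential triangles: C(149, 3) = 540274.
Each occurs with probability p³ ≈ (0.285)³ ≈ 2.30620e-02.
By linearity: E[X] = C(149, 3)·p³ ≈ 540274 · 2.30620e-02 ≈ 12459.812.
Since α = 2/3 < 1, p = c/n^{2/3} ≫ 1/n is above the triangle threshold p ~ 1/n. Asymptotically E[X] ~ (c³/6)·n^{3(1−α)} = (8³/6)·n^{1} → ∞; triangles are abundant w.h.p.

E[X] ≈ 12459.812; in regime p = Θ(1/n^{2/3}) E[X] diverges (above the triangle threshold p ~ 1/n).


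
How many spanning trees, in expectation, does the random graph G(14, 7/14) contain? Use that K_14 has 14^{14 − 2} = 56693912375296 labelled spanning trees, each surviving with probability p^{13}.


K_14 has 14^{14 − 2} = 56693912375296 labelled spanning trees.
For each such spanning tree H, let X_H = 1 if all 13 edges of H are present in G. Then P[X_H = 1] = p^{13} = (1/2)^{13} = 1/8192.
By linearity of expectation: E[X] = Σ_H E[X_H] = 56693912375296 · p^{13} = 56693912375296 · 1/8192 = 13841287201/2.
Numerically: E[X] ≈ 6.92064e+09.

E[X] = 56693912375296 · (1/2)^{13} = 13841287201/2 ≈ 6.92064e+09.


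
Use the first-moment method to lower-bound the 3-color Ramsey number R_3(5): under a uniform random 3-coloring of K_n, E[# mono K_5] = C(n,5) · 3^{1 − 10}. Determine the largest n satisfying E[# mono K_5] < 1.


We need C(n, 5) · 3^{1 − 10} < 1, i.e. C(n, 5) < 3^{10 − 1} = 19683.
Check values of n near the boundary:
  n = 14: C(14, 5) = 2002; 2002 < 19683? YES
  n = 15: C(15, 5) = 3003; 3003 < 19683? YES
  n = 16: C(16, 5) = 4368; 4368 < 19683? YES
  n = 17: C(17, 5) = 6188; 6188 < 19683? YES
  n = 18: C(18, 5) = 8568; 8568 < 19683? YES
  n = 19: C(19, 5) = 11628; 11628 < 19683? YES
  n = 20: C(20, 5) = 15504; 15504 < 19683? YES
  n = 21: C(21, 5) = 20349; 20349 < 19683? NO
The largest n with C(n, 5) < 19683 is n = 20 (where E[X] = 5168/6561 ≈ 0.787685). Hence R_3(5) > 20, i.e. R_3(5) ≥ 21.

Largest n = 20; hence R_3(5) > 20.


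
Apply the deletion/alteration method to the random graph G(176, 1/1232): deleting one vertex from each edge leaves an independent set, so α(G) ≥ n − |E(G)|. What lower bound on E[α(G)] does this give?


E[|E(G)|] = C(176, 2)·p = 15400 · (1/1232) = 25/2.
E[α(G)] ≥ n − E[|E(G)|] = 176 − 25/2 = 327/2.
Numerically: ≈ 163.500.
(This is only a lower bound; the true E[α(G)] may be larger.)

E[α(G)] ≥ 327/2 ≈ 163.500.


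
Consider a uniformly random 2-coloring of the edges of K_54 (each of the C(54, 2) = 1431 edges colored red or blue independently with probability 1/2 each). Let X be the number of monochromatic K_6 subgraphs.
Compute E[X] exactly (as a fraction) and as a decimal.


Let X = Σ_S X_S over the C(54, 6) = 25827165 subsets S of size 6, where X_S = 1 if the K_6 on S is monochromatic.
For a fixed S, the K_6 on S has C(6, 2) = 15 edges. P[all 15 edges red] = (1/2)^15, and likewise for blue, so P[monochromatic] = 2·(1/2)^15 = 2^{1 − 15} = 1/16384.
By linearity of expectation: E[X] = C(54, 6) · 2^{1 − 15} = 25827165 · 1/16384 = 25827165/16384.
Numerically: E[X] ≈ 1576.365.

E[X] = C(54,6)·2^(1−C(6,2)) = 25827165/16384 ≈ 1576.365.


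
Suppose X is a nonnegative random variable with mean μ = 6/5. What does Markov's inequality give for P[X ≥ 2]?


μ = E[X] = 6/5, a = 2.
Markov: P[X ≥ 2] ≤ μ/a = (6/5)/2 = 3/5.
Numerically: ≈ 0.600000.
(Since a = 2 > μ = 1.200000, the bound 3/5 is < 1 and informative.)

P[X ≥ 2] ≤ 3/5 ≈ 0.600000.


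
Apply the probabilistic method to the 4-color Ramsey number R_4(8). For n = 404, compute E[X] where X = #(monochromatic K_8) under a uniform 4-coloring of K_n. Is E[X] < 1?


E[X] = C(404, 8) · 4^{1 − 28} = 16415071523485570 · 4^{−27} = 16415071523485570/18014398509481984.
As a reduced fraction: E[X] = 8207535761742785/9007199254740992 ≈ 0.911.
Is E[X] < 1? YES.
Since E[X] < 1, there exists a 4-coloring of K_{404} with no monochromatic K_8; hence R_4(8) > 404.

E[X] = 8207535761742785/9007199254740992 ≈ 0.911; E[X] < 1, so R_4(8) > 404.


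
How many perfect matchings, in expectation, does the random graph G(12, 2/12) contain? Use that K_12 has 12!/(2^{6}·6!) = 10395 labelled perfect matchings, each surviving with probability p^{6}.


K_12 has 12!/(2^{6}·6!) = 10395 labelled perfect matchings.
For each such perfect matching H, let X_H = 1 if all 6 edges of H are present in G. Then P[X_H = 1] = p^{6} = (1/6)^{6} = 1/46656.
By linearity of expectation: E[X] = Σ_H E[X_H] = 10395 · p^{6} = 10395 · 1/46656 = 385/1728.
Numerically: E[X] ≈ 0.2228.

E[X] = 10395 · (1/6)^{6} = 385/1728 ≈ 0.2228.


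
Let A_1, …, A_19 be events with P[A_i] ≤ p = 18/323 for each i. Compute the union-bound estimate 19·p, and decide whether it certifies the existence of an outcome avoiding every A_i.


Union bound: P[∪_{i=1}^{19} A_i] ≤ Σ_i P[A_i] ≤ 19·p = 19·(18/323) = 18/17.
Numerically: 18/17 ≈ 1.0588.
Is 18/17 < 1? NO.
Since the bound 18/17 is ≥ 1, the union bound is uninformative here; it does NOT by itself certify existence.

19·p = 18/17 ≈ 1.0588; existence NOT certified by the union bound.
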